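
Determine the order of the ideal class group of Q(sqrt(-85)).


K = Q(sqrt(-85)). d mod 4 = 3, so D = disc(K) = 4d = -340
h(K) equals the number of primitive reduced positive-definite forms (a, b, c) = a*x^2 + b*x*y + c*y^2 with b^2 - 4ac = D,
where reduced means |b| <= a <= c, with b >= 0 whenever |b| = a or a = c, and primitive means gcd(a, b, c) = 1.
Reduced forces 3a^2 <= |D| = 340, so 1 <= a <= 10; b must have the parity of D, and c = (b^2 - D)/(4a) must be an integer >= a.
Enumerate a = 1..10, b in [-a, a]:
  a=1: (1, 0, 85)  [1]
  a=2: (2, 2, 43)  [1]
  a=3..4: none
  a=5: (5, 0, 17)  [1]
  a=6..9: none
  a=10: (10, 10, 11)  [1]
Total reduced forms: 1 + 1 + 1 + 1 = 4
h = 4

4


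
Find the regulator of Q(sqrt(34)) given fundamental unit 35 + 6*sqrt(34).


epsilon = 35 + 6*sqrt(34)
= 69.9857
R = ln(69.9857)
= 4.2483

4.2483


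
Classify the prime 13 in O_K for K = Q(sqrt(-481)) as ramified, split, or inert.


K = Q(sqrt(-481)). Since d mod 4 = 3, disc(K) = -1924.
Check p | disc: -1924 mod 13 = 0.
p divides disc, so p ramifies: (p) = P^2 with e=2, f=1, g=1.
Therefore p is ramified.

ramified


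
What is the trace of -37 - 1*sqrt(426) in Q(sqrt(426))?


Tr(a + b*sqrt(d)) = (a + b*sqrt(d)) + (a - b*sqrt(d)) = 2a
= 2 * (-37)
= -74

-74


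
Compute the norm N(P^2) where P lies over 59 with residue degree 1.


N(P^a) = p^(a*f)
= 59^(2*1)
= 59^2
= 3481

3481


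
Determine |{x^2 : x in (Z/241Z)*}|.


For prime p, the number of non-zero quadratic residues is (p-1)/2.
= (241-1)/2
= 120

120


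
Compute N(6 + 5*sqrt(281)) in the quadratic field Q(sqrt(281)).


N(a + b*sqrt(d)) = a^2 - d*b^2
= (6)^2 - (281)*(5)^2
= 36 - 7025
= -6989

-6989


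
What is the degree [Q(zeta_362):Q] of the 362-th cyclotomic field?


The degree equals Euler's totient phi(362).
362 = 2 * 181
phi(362) = 180

180


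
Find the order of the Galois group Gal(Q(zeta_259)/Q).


|Gal(Q(zeta_259)/Q)| = phi(259)
= 216

216


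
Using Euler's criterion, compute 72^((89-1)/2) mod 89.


p = 89 is prime and the exponent is (p-1)/2 = 44, so by Euler's criterion 72^44 = (72/89) = +1 or -1 mod 89.
Compute by square-and-multiply:
  44 = 32 + 8 + 4 (binary 101100)
  Repeated squaring mod 89: 72^1 = 72, 72^2 = 22, 72^4 = 39, 72^8 = 8, 72^16 = 64, 72^32 = 2
  72^44 = 72^32 * 72^8 * 72^4 = 2 * 8 * 39 mod 89
    2 * 8 = 16 = 16 mod 89
    16 * 39 = 624 = 1 mod 89
  72^44 = 1 mod 89
Result 1: 72 is a quadratic residue mod 89.
72^44 mod 89 = 1

1


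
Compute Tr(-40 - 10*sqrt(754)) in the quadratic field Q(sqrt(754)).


Tr(a + b*sqrt(d)) = (a + b*sqrt(d)) + (a - b*sqrt(d)) = 2a
= 2 * (-40)
= -80

-80


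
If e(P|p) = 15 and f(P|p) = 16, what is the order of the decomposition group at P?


|D_P| = e * f
= 15 * 16
= 240

240


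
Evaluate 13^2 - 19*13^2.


x^2 - d*y^2
= 13^2 - 19*13^2
= 169 - 3211
= -3042

-3042


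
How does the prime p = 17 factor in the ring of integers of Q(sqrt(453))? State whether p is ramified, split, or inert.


K = Q(sqrt(453)). Since d mod 4 = 1, disc(K) = 453.
Check p | disc: 453 mod 17 = 11.
p does not divide disc. Compute Legendre symbol (d/p):
11^((17-1)/2) mod 17 = -1
(d/p) = -1, so p is inert: (p) stays prime with e=1, f=2, g=1.
Therefore p is inert.

inert


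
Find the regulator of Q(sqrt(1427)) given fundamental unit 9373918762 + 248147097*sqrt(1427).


epsilon = 9373918762 + 248147097*sqrt(1427)
= 1.8748e+10
R = ln(1.8748e+10)
= 23.6543

23.6543


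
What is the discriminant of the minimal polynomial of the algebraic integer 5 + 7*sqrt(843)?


The element 5 + 7*sqrt(843) has minimal polynomial:
x^2 - 10*x - 41282
Discriminant = (-10)^2 - 4*(-41282)
= 100 + 165128
= 165228

165228


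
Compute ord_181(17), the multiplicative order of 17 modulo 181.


We want ord_181(17), the smallest k >= 1 with 17^k = 1 mod 181.
n = 181 = 181, phi(181) = 180; the order divides phi(n).
Divisors of 180: 1, 2, 3, 4, 5, 6, 9, 10, 12, 15, 18, 20, 30, 36, 45, 60, 90, 180
Repeated squaring mod 181: 17^1 = 17, 17^2 = 108, 17^4 = 80, 17^8 = 65, 17^16 = 62, 17^32 = 43, 17^64 = 39, 17^128 = 73
Test divisors in increasing order:
  k=1: 17^1 = 17 mod 181
  k=2: 17^2 = 108 mod 181
  k=3: 17^3 = 108 * 17 = 26 mod 181
  k=4: 17^4 = 80 mod 181
  k=5: 17^5 = 80 * 17 = 93 mod 181
  k=6: 17^6 = 80 * 108 = 133 mod 181
  k=9: 17^9 = 65 * 17 = 19 mod 181
  k=10: 17^10 = 65 * 108 = 142 mod 181
  k=12: 17^12 = 65 * 80 = 132 mod 181
  k=15: 17^15 = 65 * 80 * 108 * 17 = 174 mod 181
  k=18: 17^18 = 62 * 108 = 180 mod 181
  k=20: 17^20 = 62 * 80 = 73 mod 181
  k=30: 17^30 = 62 * 65 * 80 * 108 = 49 mod 181
  k=36: 17^36 = 43 * 80 = 1 mod 181  <- first divisor giving 1
Order = 36

36


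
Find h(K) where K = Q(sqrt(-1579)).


K = Q(sqrt(-1579)). d mod 4 = 1, so D = disc(K) = d = -1579
h(K) equals the number of primitive reduced positive-definite forms (a, b, c) = a*x^2 + b*x*y + c*y^2 with b^2 - 4ac = D,
where reduced means |b| <= a <= c, with b >= 0 whenever |b| = a or a = c, and primitive means gcd(a, b, c) = 1.
Reduced forces 3a^2 <= |D| = 1579, so 1 <= a <= 22; b must have the parity of D, and c = (b^2 - D)/(4a) must be an integer >= a.
Enumerate a = 1..22, b in [-a, a]:
  a=1: (1, 1, 395)  [1]
  a=2..4: none
  a=5: (5, -1, 79), (5, 1, 79)  [2]
  a=6..10: none
  a=11: (11, -7, 37), (11, 7, 37)  [2]
  a=12..16: none
  a=17: (17, -11, 25), (17, 11, 25)  [2]
  a=18: none
  a=19: (19, -13, 23), (19, 13, 23)  [2]
  a=20..22: none
Total reduced forms: 1 + 2 + 2 + 2 + 2 = 9
h = 9

9


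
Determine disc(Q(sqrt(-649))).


For K = Q(sqrt(d)) with d squarefree: disc(K) = d if d = 1 mod 4, and disc(K) = 4d if d = 2 or 3 mod 4.
Here d = -649, and d mod 4 = 3.
d = 3 mod 4, not 1 (O_K = Z[sqrt(d)]), so disc(K) = 4d = 4 * (-649) = -2596

-2596


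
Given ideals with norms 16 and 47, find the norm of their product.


N(IJ) = N(I) * N(J)
= 16 * 47
= 752

752


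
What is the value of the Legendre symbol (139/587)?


p = 587 is prime, so compute (139/587) with the reciprocity algorithm (Jacobi-symbol steps: pull out 2s via (2/n), flip via reciprocity, reduce):
  reciprocity: (139/587) -> -(587/139)
  reduce: (31/139)
  reciprocity: (31/139) -> -(139/31)
  reduce: (15/31)
  reciprocity: (15/31) -> -(31/15)
  reduce: (1/15)
  (1/15) = 1
Product of signs = -1
(139/587) = -1

-1


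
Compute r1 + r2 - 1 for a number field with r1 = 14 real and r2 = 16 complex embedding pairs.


By Dirichlet's unit theorem:
rank = r1 + r2 - 1
= 14 + 16 - 1
= 29

29


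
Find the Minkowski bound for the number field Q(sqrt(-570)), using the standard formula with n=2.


d = -570, d mod 4 = 2, so disc(K) = 4d = -2280; |disc(K)| = 2280
Imaginary quadratic field, so n = 2, s = r2 = 1, r1 = 0
M = (n!/n^n) * (4/pi)^s * sqrt(|disc(K)|) = (2!/2^2) * (4/pi)^1 * sqrt(2280)
= 0.5 * 1.273240 * 47.749346
= 30.3982

30.3982


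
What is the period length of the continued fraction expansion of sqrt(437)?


Run the CF algorithm for sqrt(437).
a_0 = floor(sqrt(437)) = 20; set m_0=0, q_0=1.
Recurrence: m' = q*a - m,  q' = (d - m'^2)/q,  a' = floor((a_0 + m')/q').
  step 1: m=20, q=37, a=1
  step 2: m=17, q=4, a=9
  step 3: m=19, q=19, a=2
  step 4: m=19, q=4, a=9
  step 5: m=17, q=37, a=1
  step 6: m=20, q=1, a=40
a_6 = 2*a_0 = 40, so the period closes here.
sqrt(437) = [20; 1, 9, 2, 9, 1, 40]
Period length = 6

6


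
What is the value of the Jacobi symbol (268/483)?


Compute (268/483) via quadratic reciprocity:
  pull out 2: (2/483) = -1  (since 483 mod 8 = 3)
  pull out 2: (2/483) = -1  (since 483 mod 8 = 3)
  reciprocity: (67/483) -> -(483/67)
  reduce: (14/67)
  pull out 2: (2/67) = -1  (since 67 mod 8 = 3)
  reciprocity: (7/67) -> -(67/7)
  reduce: (4/7)
  pull out 2: (2/7) = +1  (since 7 mod 8 = 7)
  pull out 2: (2/7) = +1  (since 7 mod 8 = 7)
  (1/7) = 1
Product of signs = -1

-1


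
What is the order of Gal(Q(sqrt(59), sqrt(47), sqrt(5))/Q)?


The 3 square roots of distinct primes are multiplicatively independent over Q,
so [K:Q] = 2^3 and Gal(K/Q) is isomorphic to (Z/2Z)^3.
|Gal| = 2^3 = 8

8


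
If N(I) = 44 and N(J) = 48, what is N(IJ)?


N(IJ) = N(I) * N(J)
= 44 * 48
= 2112

2112


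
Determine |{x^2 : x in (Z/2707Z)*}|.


For prime p, the number of non-zero quadratic residues is (p-1)/2.
= (2707-1)/2
= 1353

1353


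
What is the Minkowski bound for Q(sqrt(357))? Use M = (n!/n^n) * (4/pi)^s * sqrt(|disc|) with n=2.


d = 357, d mod 4 = 1, so disc(K) = d = 357; |disc(K)| = 357
Real quadratic field, so n = 2, s = r2 = 0, r1 = 2
M = (n!/n^n) * (4/pi)^s * sqrt(|disc(K)|) = (2!/2^2) * (4/pi)^0 * sqrt(357)
= 0.5 * 1.000000 * 18.894444
= 9.4472

9.4472


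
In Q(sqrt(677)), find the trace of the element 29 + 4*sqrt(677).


Tr(a + b*sqrt(d)) = (a + b*sqrt(d)) + (a - b*sqrt(d)) = 2a
= 2 * (29)
= 58

58


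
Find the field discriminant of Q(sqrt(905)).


For K = Q(sqrt(d)) with d squarefree: disc(K) = d if d = 1 mod 4, and disc(K) = 4d if d = 2 or 3 mod 4.
Here d = 905, and d mod 4 = 1.
d = 1 mod 4 (O_K = Z[(1+sqrt(d))/2]), so disc(K) = d = 905

905


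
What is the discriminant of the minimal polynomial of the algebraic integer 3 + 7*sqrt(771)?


The element 3 + 7*sqrt(771) has minimal polynomial:
x^2 - 6*x - 37770
Discriminant = (-6)^2 - 4*(-37770)
= 36 + 151080
= 151116

151116


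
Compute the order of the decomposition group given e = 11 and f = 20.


|D_P| = e * f
= 11 * 20
= 220

220


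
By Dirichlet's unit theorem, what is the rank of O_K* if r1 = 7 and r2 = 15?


By Dirichlet's unit theorem:
rank = r1 + r2 - 1
= 7 + 15 - 1
= 21

21


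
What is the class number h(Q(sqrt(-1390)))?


K = Q(sqrt(-1390)). d mod 4 = 2, so D = disc(K) = 4d = -5560
h(K) equals the number of primitive reduced positive-definite forms (a, b, c) = a*x^2 + b*x*y + c*y^2 with b^2 - 4ac = D,
where reduced means |b| <= a <= c, with b >= 0 whenever |b| = a or a = c, and primitive means gcd(a, b, c) = 1.
Reduced forces 3a^2 <= |D| = 5560, so 1 <= a <= 43; b must have the parity of D, and c = (b^2 - D)/(4a) must be an integer >= a.
Enumerate a = 1..43, b in [-a, a]:
  a=1: (1, 0, 1390)  [1]
  a=2: (2, 0, 695)  [1]
  a=3..4: none
  a=5: (5, 0, 278)  [1]
  a=6..9: none
  a=10: (10, 0, 139)  [1]
  a=11..12: none
  a=13: (13, -2, 107), (13, 2, 107)  [2]
  a=14..16: none
  a=17: (17, -4, 82), (17, 4, 82)  [2]
  a=18: none
  a=19: (19, -8, 74), (19, 8, 74)  [2]
  a=20..22: none
  a=23: (23, -12, 62), (23, 12, 62)  [2]
  a=24..25: none
  a=26: (26, -24, 59), (26, 24, 59)  [2]
  a=27..30: none
  a=31: (31, -12, 46), (31, 12, 46)  [2]
  a=32..33: none
  a=34: (34, -4, 41), (34, 4, 41)  [2]
  a=35..36: none
  a=37: (37, -8, 38), (37, 8, 38)  [2]
  a=38..43: none
Total reduced forms: 1 + 1 + 1 + 1 + 2 + 2 + 2 + 2 + 2 + 2 + 2 + 2 = 20
h = 20

20


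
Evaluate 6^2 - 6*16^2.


x^2 - d*y^2
= 6^2 - 6*16^2
= 36 - 1536
= -1500

-1500


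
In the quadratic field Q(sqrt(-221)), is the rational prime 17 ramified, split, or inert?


K = Q(sqrt(-221)). Since d mod 4 = 3, disc(K) = -884.
Check p | disc: -884 mod 17 = 0.
p divides disc, so p ramifies: (p) = P^2 with e=2, f=1, g=1.
Therefore p is ramified.

ramified


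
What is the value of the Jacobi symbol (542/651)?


Compute (542/651) via quadratic reciprocity:
  pull out 2: (2/651) = -1  (since 651 mod 8 = 3)
  reciprocity: (271/651) -> -(651/271)
  reduce: (109/271)
  reciprocity: (109/271) -> +(271/109)
  reduce: (53/109)
  reciprocity: (53/109) -> +(109/53)
  reduce: (3/53)
  reciprocity: (3/53) -> +(53/3)
  reduce: (2/3)
  pull out 2: (2/3) = -1  (since 3 mod 8 = 3)
  (1/3) = 1
Product of signs = -1

-1


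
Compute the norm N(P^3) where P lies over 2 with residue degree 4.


N(P^a) = p^(a*f)
= 2^(3*4)
= 2^12
= 4096

4096


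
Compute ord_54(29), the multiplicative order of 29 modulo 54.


We want ord_54(29), the smallest k >= 1 with 29^k = 1 mod 54.
n = 54 = 2 * 3^3, phi(54) = 18; the order divides phi(n).
Divisors of 18: 1, 2, 3, 6, 9, 18
Repeated squaring mod 54: 29^1 = 29, 29^2 = 31, 29^4 = 43, 29^8 = 13, 29^16 = 7
Test divisors in increasing order:
  k=1: 29^1 = 29 mod 54
  k=2: 29^2 = 31 mod 54
  k=3: 29^3 = 31 * 29 = 35 mod 54
  k=6: 29^6 = 43 * 31 = 37 mod 54
  k=9: 29^9 = 13 * 29 = 53 mod 54
  k=18: 29^18 = 7 * 31 = 1 mod 54  <- first divisor giving 1
Order = 18

18


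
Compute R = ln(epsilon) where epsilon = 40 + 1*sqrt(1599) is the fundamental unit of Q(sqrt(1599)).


epsilon = 40 + 1*sqrt(1599)
= 79.9875
R = ln(79.9875)
= 4.3819

4.3819


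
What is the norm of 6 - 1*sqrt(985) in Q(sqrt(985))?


N(a + b*sqrt(d)) = a^2 - d*b^2
= (6)^2 - (985)*(-1)^2
= 36 - 985
= -949

-949


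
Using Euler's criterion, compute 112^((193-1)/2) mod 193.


p = 193 is prime and the exponent is (p-1)/2 = 96, so by Euler's criterion 112^96 = (112/193) = +1 or -1 mod 193.
Compute by square-and-multiply:
  96 = 64 + 32 (binary 1100000)
  Repeated squaring mod 193: 112^1 = 112, 112^2 = 192, 112^4 = 1, 112^8 = 1, 112^16 = 1, 112^32 = 1, 112^64 = 1
  112^96 = 112^64 * 112^32 = 1 * 1 mod 193
    1 * 1 = 1 = 1 mod 193
  112^96 = 1 mod 193
Result 1: 112 is a quadratic residue mod 193.
112^96 mod 193 = 1

1


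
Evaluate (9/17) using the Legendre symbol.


p = 17 is prime, so compute (9/17) with the reciprocity algorithm (Jacobi-symbol steps: pull out 2s via (2/n), flip via reciprocity, reduce):
  reciprocity: (9/17) -> +(17/9)
  reduce: (8/9)
  pull out 2: (2/9) = +1  (since 9 mod 8 = 1)
  pull out 2: (2/9) = +1  (since 9 mod 8 = 1)
  pull out 2: (2/9) = +1  (since 9 mod 8 = 1)
  (1/9) = 1
Product of signs = 1
(9/17) = 1

1


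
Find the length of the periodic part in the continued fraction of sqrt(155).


Run the CF algorithm for sqrt(155).
a_0 = floor(sqrt(155)) = 12; set m_0=0, q_0=1.
Recurrence: m' = q*a - m,  q' = (d - m'^2)/q,  a' = floor((a_0 + m')/q').
  step 1: m=12, q=11, a=2
  step 2: m=10, q=5, a=4
  step 3: m=10, q=11, a=2
  step 4: m=12, q=1, a=24
a_4 = 2*a_0 = 24, so the period closes here.
sqrt(155) = [12; 2, 4, 2, 24]
Period length = 4

4


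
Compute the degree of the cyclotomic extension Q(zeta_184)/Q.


The degree equals Euler's totient phi(184).
184 = 2^3 * 23
phi(184) = 88

88


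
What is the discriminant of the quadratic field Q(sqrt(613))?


For K = Q(sqrt(d)) with d squarefree: disc(K) = d if d = 1 mod 4, and disc(K) = 4d if d = 2 or 3 mod 4.
Here d = 613, and d mod 4 = 1.
d = 1 mod 4 (O_K = Z[(1+sqrt(d))/2]), so disc(K) = d = 613

613


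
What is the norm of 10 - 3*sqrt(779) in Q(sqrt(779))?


N(a + b*sqrt(d)) = a^2 - d*b^2
= (10)^2 - (779)*(-3)^2
= 100 - 7011
= -6911

-6911


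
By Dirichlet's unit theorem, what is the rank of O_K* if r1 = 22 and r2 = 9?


By Dirichlet's unit theorem:
rank = r1 + r2 - 1
= 22 + 9 - 1
= 30

30


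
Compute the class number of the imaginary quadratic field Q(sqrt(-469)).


K = Q(sqrt(-469)). d mod 4 = 3, so D = disc(K) = 4d = -1876
h(K) equals the number of primitive reduced positive-definite forms (a, b, c) = a*x^2 + b*x*y + c*y^2 with b^2 - 4ac = D,
where reduced means |b| <= a <= c, with b >= 0 whenever |b| = a or a = c, and primitive means gcd(a, b, c) = 1.
Reduced forces 3a^2 <= |D| = 1876, so 1 <= a <= 25; b must have the parity of D, and c = (b^2 - D)/(4a) must be an integer >= a.
Enumerate a = 1..25, b in [-a, a]:
  a=1: (1, 0, 469)  [1]
  a=2: (2, 2, 235)  [1]
  a=3..4: none
  a=5: (5, -2, 94), (5, 2, 94)  [2]
  a=6: none
  a=7: (7, 0, 67)  [1]
  a=8..9: none
  a=10: (10, -2, 47), (10, 2, 47)  [2]
  a=11: (11, -4, 43), (11, 4, 43)  [2]
  a=12: none
  a=13: (13, -10, 38), (13, 10, 38)  [2]
  a=14: (14, 14, 37)  [1]
  a=15..18: none
  a=19: (19, -10, 26), (19, 10, 26)  [2]
  a=20..21: none
  a=22: (22, -18, 25), (22, 18, 25)  [2]
  a=23..25: none
Total reduced forms: 1 + 1 + 2 + 1 + 2 + 2 + 2 + 1 + 2 + 2 = 16
h = 16

16


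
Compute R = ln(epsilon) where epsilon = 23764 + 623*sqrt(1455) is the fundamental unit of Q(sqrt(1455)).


epsilon = 23764 + 623*sqrt(1455)
= 47528.0000
R = ln(47528.0000)
= 10.7691

10.7691


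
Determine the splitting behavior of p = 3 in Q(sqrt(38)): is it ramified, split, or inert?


K = Q(sqrt(38)). Since d mod 4 = 2, disc(K) = 152.
Check p | disc: 152 mod 3 = 2.
p does not divide disc. Compute Legendre symbol (d/p):
2^((3-1)/2) mod 3 = -1
(d/p) = -1, so p is inert: (p) stays prime with e=1, f=2, g=1.
Therefore p is inert.

inert


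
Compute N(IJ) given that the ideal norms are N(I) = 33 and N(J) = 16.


N(IJ) = N(I) * N(J)
= 33 * 16
= 528

528


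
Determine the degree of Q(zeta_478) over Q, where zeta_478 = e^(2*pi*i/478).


The degree equals Euler's totient phi(478).
478 = 2 * 239
phi(478) = 238

238


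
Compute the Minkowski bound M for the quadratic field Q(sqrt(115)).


d = 115, d mod 4 = 3, so disc(K) = 4d = 460; |disc(K)| = 460
Real quadratic field, so n = 2, s = r2 = 0, r1 = 2
M = (n!/n^n) * (4/pi)^s * sqrt(|disc(K)|) = (2!/2^2) * (4/pi)^0 * sqrt(460)
= 0.5 * 1.000000 * 21.447611
= 10.7238

10.7238


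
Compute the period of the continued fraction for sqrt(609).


Run the CF algorithm for sqrt(609).
a_0 = floor(sqrt(609)) = 24; set m_0=0, q_0=1.
Recurrence: m' = q*a - m,  q' = (d - m'^2)/q,  a' = floor((a_0 + m')/q').
  step 1: m=24, q=33, a=1
  step 2: m=9, q=16, a=2
  step 3: m=23, q=5, a=9
  step 4: m=22, q=25, a=1
  step 5: m=3, q=24, a=1
  step 6: m=21, q=7, a=6
  step 7: m=21, q=24, a=1
  step 8: m=3, q=25, a=1
  step 9: m=22, q=5, a=9
  step 10: m=23, q=16, a=2
  step 11: m=9, q=33, a=1
  step 12: m=24, q=1, a=48
a_12 = 2*a_0 = 48, so the period closes here.
sqrt(609) = [24; 1, 2, 9, 1, 1, 6, 1, 1, 9, 2, 1, 48]
Period length = 12

12


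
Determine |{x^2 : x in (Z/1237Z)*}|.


For prime p, the number of non-zero quadratic residues is (p-1)/2.
= (1237-1)/2
= 618

618


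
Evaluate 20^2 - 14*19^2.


x^2 - d*y^2
= 20^2 - 14*19^2
= 400 - 5054
= -4654

-4654


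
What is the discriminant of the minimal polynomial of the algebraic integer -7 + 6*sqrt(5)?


The element -7 + 6*sqrt(5) has minimal polynomial:
x^2 + 14*x - 131
Discriminant = (14)^2 - 4*(-131)
= 196 + 524
= 720

720


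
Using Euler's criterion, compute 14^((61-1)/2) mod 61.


p = 61 is prime and the exponent is (p-1)/2 = 30, so by Euler's criterion 14^30 = (14/61) = +1 or -1 mod 61.
Compute by square-and-multiply:
  30 = 16 + 8 + 4 + 2 (binary 11110)
  Repeated squaring mod 61: 14^1 = 14, 14^2 = 13, 14^4 = 47, 14^8 = 13, 14^16 = 47
  14^30 = 14^16 * 14^8 * 14^4 * 14^2 = 47 * 13 * 47 * 13 mod 61
    47 * 13 = 611 = 1 mod 61
    1 * 47 = 47 = 47 mod 61
    47 * 13 = 611 = 1 mod 61
  14^30 = 1 mod 61
Result 1: 14 is a quadratic residue mod 61.
14^30 mod 61 = 1

1


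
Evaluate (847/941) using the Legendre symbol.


p = 941 is prime, so compute (847/941) with the reciprocity algorithm (Jacobi-symbol steps: pull out 2s via (2/n), flip via reciprocity, reduce):
  reciprocity: (847/941) -> +(941/847)
  reduce: (94/847)
  pull out 2: (2/847) = +1  (since 847 mod 8 = 7)
  reciprocity: (47/847) -> -(847/47)
  reduce: (1/47)
  (1/47) = 1
Product of signs = -1
(847/941) = -1

-1


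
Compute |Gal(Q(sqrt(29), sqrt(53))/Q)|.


The 2 square roots of distinct primes are multiplicatively independent over Q,
so [K:Q] = 2^2 and Gal(K/Q) is isomorphic to (Z/2Z)^2.
|Gal| = 2^2 = 4

4


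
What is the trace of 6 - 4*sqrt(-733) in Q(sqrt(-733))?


Tr(a + b*sqrt(d)) = (a + b*sqrt(d)) + (a - b*sqrt(d)) = 2a
= 2 * (6)
= 12

12


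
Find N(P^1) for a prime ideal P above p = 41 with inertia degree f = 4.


N(P^a) = p^(a*f)
= 41^(1*4)
= 41^4
= 2825761

2825761


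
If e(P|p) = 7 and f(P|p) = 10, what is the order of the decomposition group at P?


|D_P| = e * f
= 7 * 10
= 70

70


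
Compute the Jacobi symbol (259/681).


Compute (259/681) via quadratic reciprocity:
  reciprocity: (259/681) -> +(681/259)
  reduce: (163/259)
  reciprocity: (163/259) -> -(259/163)
  reduce: (96/163)
  pull out 2: (2/163) = -1  (since 163 mod 8 = 3)
  pull out 2: (2/163) = -1  (since 163 mod 8 = 3)
  pull out 2: (2/163) = -1  (since 163 mod 8 = 3)
  pull out 2: (2/163) = -1  (since 163 mod 8 = 3)
  pull out 2: (2/163) = -1  (since 163 mod 8 = 3)
  reciprocity: (3/163) -> -(163/3)
  reduce: (1/3)
  (1/3) = 1
Product of signs = -1

-1


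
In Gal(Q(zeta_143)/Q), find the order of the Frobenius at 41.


The Frobenius at p in Gal(Q(zeta_n)/Q) = (Z/nZ)* is the class of p, so its order is ord_143(41), the smallest k >= 1 with 41^k = 1 mod 143.
n = 143 = 11 * 13, phi(143) = 120; the order divides phi(n).
Divisors of 120: 1, 2, 3, 4, 5, 6, 8, 10, 12, 15, 20, 24, 30, 40, 60, 120
Repeated squaring mod 143: 41^1 = 41, 41^2 = 108, 41^4 = 81, 41^8 = 126, 41^16 = 3, 41^32 = 9, 41^64 = 81
Test divisors in increasing order:
  k=1: 41^1 = 41 mod 143
  k=2: 41^2 = 108 mod 143
  k=3: 41^3 = 108 * 41 = 138 mod 143
  k=4: 41^4 = 81 mod 143
  k=5: 41^5 = 81 * 41 = 32 mod 143
  k=6: 41^6 = 81 * 108 = 25 mod 143
  k=8: 41^8 = 126 mod 143
  k=10: 41^10 = 126 * 108 = 23 mod 143
  k=12: 41^12 = 126 * 81 = 53 mod 143
  k=15: 41^15 = 126 * 81 * 108 * 41 = 21 mod 143
  k=20: 41^20 = 3 * 81 = 100 mod 143
  k=24: 41^24 = 3 * 126 = 92 mod 143
  k=30: 41^30 = 3 * 126 * 81 * 108 = 12 mod 143
  k=40: 41^40 = 9 * 126 = 133 mod 143
  k=60: 41^60 = 9 * 3 * 126 * 81 = 1 mod 143  <- first divisor giving 1
Order = 60

60


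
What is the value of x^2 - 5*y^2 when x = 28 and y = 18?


x^2 - d*y^2
= 28^2 - 5*18^2
= 784 - 1620
= -836

-836


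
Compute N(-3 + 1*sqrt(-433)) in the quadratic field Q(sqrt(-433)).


N(a + b*sqrt(d)) = a^2 - d*b^2
= (-3)^2 - (-433)*(1)^2
= 9 + 433
= 442

442


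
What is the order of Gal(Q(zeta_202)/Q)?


|Gal(Q(zeta_202)/Q)| = phi(202)
= 100

100


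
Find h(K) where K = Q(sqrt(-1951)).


K = Q(sqrt(-1951)). d mod 4 = 1, so D = disc(K) = d = -1951
h(K) equals the number of primitive reduced positive-definite forms (a, b, c) = a*x^2 + b*x*y + c*y^2 with b^2 - 4ac = D,
where reduced means |b| <= a <= c, with b >= 0 whenever |b| = a or a = c, and primitive means gcd(a, b, c) = 1.
Reduced forces 3a^2 <= |D| = 1951, so 1 <= a <= 25; b must have the parity of D, and c = (b^2 - D)/(4a) must be an integer >= a.
Enumerate a = 1..25, b in [-a, a]:
  a=1: (1, 1, 488)  [1]
  a=2: (2, -1, 244), (2, 1, 244)  [2]
  a=3: none
  a=4: (4, -1, 122), (4, 1, 122)  [2]
  a=5: (5, -3, 98), (5, 3, 98)  [2]
  a=6: none
  a=7: (7, -3, 70), (7, 3, 70)  [2]
  a=8: (8, -1, 61), (8, 1, 61)  [2]
  a=9: none
  a=10: (10, -7, 50), (10, -3, 49), (10, 3, 49), (10, 7, 50)  [4]
  a=11..12: none
  a=13: (13, -5, 38), (13, 5, 38)  [2]
  a=14: (14, -11, 37), (14, -3, 35), (14, 3, 35), (14, 11, 37)  [4]
  a=15: none
  a=16: (16, -15, 34), (16, 15, 34)  [2]
  a=17: (17, -15, 32), (17, 15, 32)  [2]
  a=18: none
  a=19: (19, -5, 26), (19, 5, 26)  [2]
  a=20: (20, -17, 28), (20, -7, 25), (20, 7, 25), (20, 17, 28)  [4]
  a=21..22: none
  a=23: (23, -21, 26), (23, 21, 26)  [2]
  a=24..25: none
Total reduced forms: 1 + 2 + 2 + 2 + 2 + 2 + 4 + 2 + 4 + 2 + 2 + 2 + 4 + 2 = 33
h = 33

33


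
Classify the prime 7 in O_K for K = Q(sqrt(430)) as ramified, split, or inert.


K = Q(sqrt(430)). Since d mod 4 = 2, disc(K) = 1720.
Check p | disc: 1720 mod 7 = 5.
p does not divide disc. Compute Legendre symbol (d/p):
3^((7-1)/2) mod 7 = -1
(d/p) = -1, so p is inert: (p) stays prime with e=1, f=2, g=1.
Therefore p is inert.

inert


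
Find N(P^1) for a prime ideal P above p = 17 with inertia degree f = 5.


N(P^a) = p^(a*f)
= 17^(1*5)
= 17^5
= 1419857

1419857


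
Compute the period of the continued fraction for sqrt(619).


Run the CF algorithm for sqrt(619).
a_0 = floor(sqrt(619)) = 24; set m_0=0, q_0=1.
Recurrence: m' = q*a - m,  q' = (d - m'^2)/q,  a' = floor((a_0 + m')/q').
  step 1: m=24, q=43, a=1
  step 2: m=19, q=6, a=7
  step 3: m=23, q=15, a=3
  step 4: m=22, q=9, a=5
  step 5: m=23, q=10, a=4
  step 6: m=17, q=33, a=1
  step 7: m=16, q=11, a=3
  step 8: m=17, q=30, a=1
  step 9: m=13, q=15, a=2
  step 10: m=17, q=22, a=1
  step 11: m=5, q=27, a=1
  step 12: m=22, q=5, a=9
  step 13: m=23, q=18, a=2
  step 14: m=13, q=25, a=1
  step 15: m=12, q=19, a=1
  step 16: m=7, q=30, a=1
  step 17: m=23, q=3, a=15
  step 18: m=22, q=45, a=1
  step 19: m=23, q=2, a=23
  step 20: m=23, q=45, a=1
  step 21: m=22, q=3, a=15
  step 22: m=23, q=30, a=1
  step 23: m=7, q=19, a=1
  step 24: m=12, q=25, a=1
  step 25: m=13, q=18, a=2
  step 26: m=23, q=5, a=9
  step 27: m=22, q=27, a=1
  step 28: m=5, q=22, a=1
  step 29: m=17, q=15, a=2
  step 30: m=13, q=30, a=1
  step 31: m=17, q=11, a=3
  step 32: m=16, q=33, a=1
  step 33: m=17, q=10, a=4
  step 34: m=23, q=9, a=5
  step 35: m=22, q=15, a=3
  step 36: m=23, q=6, a=7
  step 37: m=19, q=43, a=1
  step 38: m=24, q=1, a=48
a_38 = 2*a_0 = 48, so the period closes here.
sqrt(619) = [24; 1, 7, 3, 5, 4, 1, 3, 1, 2, 1, 1, 9, 2, 1, 1, 1, 15, 1, 23, 1, 15, 1, 1, 1, 2, 9, 1, 1, 2, 1, 3, 1, 4, 5, 3, 7, 1, 48]
Period length = 38

38


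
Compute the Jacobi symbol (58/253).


Compute (58/253) via quadratic reciprocity:
  pull out 2: (2/253) = -1  (since 253 mod 8 = 5)
  reciprocity: (29/253) -> +(253/29)
  reduce: (21/29)
  reciprocity: (21/29) -> +(29/21)
  reduce: (8/21)
  pull out 2: (2/21) = -1  (since 21 mod 8 = 5)
  pull out 2: (2/21) = -1  (since 21 mod 8 = 5)
  pull out 2: (2/21) = -1  (since 21 mod 8 = 5)
  (1/21) = 1
Product of signs = 1

1


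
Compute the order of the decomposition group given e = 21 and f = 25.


|D_P| = e * f
= 21 * 25
= 525

525


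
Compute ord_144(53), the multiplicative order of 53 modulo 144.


We want ord_144(53), the smallest k >= 1 with 53^k = 1 mod 144.
n = 144 = 2^4 * 3^2, phi(144) = 48; the order divides phi(n).
Divisors of 48: 1, 2, 3, 4, 6, 8, 12, 16, 24, 48
Repeated squaring mod 144: 53^1 = 53, 53^2 = 73, 53^4 = 1, 53^8 = 1, 53^16 = 1, 53^32 = 1
Test divisors in increasing order:
  k=1: 53^1 = 53 mod 144
  k=2: 53^2 = 73 mod 144
  k=3: 53^3 = 73 * 53 = 125 mod 144
  k=4: 53^4 = 1 mod 144  <- first divisor giving 1
Order = 4

4


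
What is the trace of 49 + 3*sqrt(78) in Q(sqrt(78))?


Tr(a + b*sqrt(d)) = (a + b*sqrt(d)) + (a - b*sqrt(d)) = 2a
= 2 * (49)
= 98

98


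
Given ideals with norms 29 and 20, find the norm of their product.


N(IJ) = N(I) * N(J)
= 29 * 20
= 580

580


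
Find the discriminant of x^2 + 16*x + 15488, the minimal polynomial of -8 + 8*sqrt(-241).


The element -8 + 8*sqrt(-241) has minimal polynomial:
x^2 + 16*x + 15488
Discriminant = (16)^2 - 4*(15488)
= 256 - 61952
= -61696

-61696


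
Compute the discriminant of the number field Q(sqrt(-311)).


For K = Q(sqrt(d)) with d squarefree: disc(K) = d if d = 1 mod 4, and disc(K) = 4d if d = 2 or 3 mod 4.
Here d = -311, and d mod 4 = 1.
d = 1 mod 4 (O_K = Z[(1+sqrt(d))/2]), so disc(K) = d = -311

-311


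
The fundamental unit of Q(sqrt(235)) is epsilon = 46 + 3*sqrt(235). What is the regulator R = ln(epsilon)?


epsilon = 46 + 3*sqrt(235)
= 91.9891
R = ln(91.9891)
= 4.5217

4.5217


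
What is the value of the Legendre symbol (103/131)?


p = 131 is prime, so compute (103/131) with the reciprocity algorithm (Jacobi-symbol steps: pull out 2s via (2/n), flip via reciprocity, reduce):
  reciprocity: (103/131) -> -(131/103)
  reduce: (28/103)
  pull out 2: (2/103) = +1  (since 103 mod 8 = 7)
  pull out 2: (2/103) = +1  (since 103 mod 8 = 7)
  reciprocity: (7/103) -> -(103/7)
  reduce: (5/7)
  reciprocity: (5/7) -> +(7/5)
  reduce: (2/5)
  pull out 2: (2/5) = -1  (since 5 mod 8 = 5)
  (1/5) = 1
Product of signs = -1
(103/131) = -1

-1


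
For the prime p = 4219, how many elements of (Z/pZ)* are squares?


For prime p, the number of non-zero quadratic residues is (p-1)/2.
= (4219-1)/2
= 2109

2109


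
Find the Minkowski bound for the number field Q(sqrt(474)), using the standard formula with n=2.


d = 474, d mod 4 = 2, so disc(K) = 4d = 1896; |disc(K)| = 1896
Real quadratic field, so n = 2, s = r2 = 0, r1 = 2
M = (n!/n^n) * (4/pi)^s * sqrt(|disc(K)|) = (2!/2^2) * (4/pi)^0 * sqrt(1896)
= 0.5 * 1.000000 * 43.543082
= 21.7715

21.7715


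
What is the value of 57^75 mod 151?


p = 151 is prime and the exponent is (p-1)/2 = 75, so by Euler's criterion 57^75 = (57/151) = +1 or -1 mod 151.
Compute by square-and-multiply:
  75 = 64 + 8 + 2 + 1 (binary 1001011)
  Repeated squaring mod 151: 57^1 = 57, 57^2 = 78, 57^4 = 44, 57^8 = 124, 57^16 = 125, 57^32 = 72, 57^64 = 50
  57^75 = 57^64 * 57^8 * 57^2 * 57^1 = 50 * 124 * 78 * 57 mod 151
    50 * 124 = 6200 = 9 mod 151
    9 * 78 = 702 = 98 mod 151
    98 * 57 = 5586 = 150 mod 151
  57^75 = 150 mod 151
Result 150 = p - 1 = -1 mod 151: 57 is a quadratic non-residue mod 151. As a residue in [0, p-1] the value is 150.
57^75 mod 151 = 150

150


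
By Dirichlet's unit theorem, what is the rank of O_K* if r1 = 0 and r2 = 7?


By Dirichlet's unit theorem:
rank = r1 + r2 - 1
= 0 + 7 - 1
= 6

6


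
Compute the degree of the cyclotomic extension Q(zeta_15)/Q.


The degree equals Euler's totient phi(15).
15 = 3 * 5
phi(15) = 8

8


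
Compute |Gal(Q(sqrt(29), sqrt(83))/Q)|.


The 2 square roots of distinct primes are multiplicatively independent over Q,
so [K:Q] = 2^2 and Gal(K/Q) is isomorphic to (Z/2Z)^2.
|Gal| = 2^2 = 4

4


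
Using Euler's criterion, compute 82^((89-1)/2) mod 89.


p = 89 is prime and the exponent is (p-1)/2 = 44, so by Euler's criterion 82^44 = (82/89) = +1 or -1 mod 89.
Compute by square-and-multiply:
  44 = 32 + 8 + 4 (binary 101100)
  Repeated squaring mod 89: 82^1 = 82, 82^2 = 49, 82^4 = 87, 82^8 = 4, 82^16 = 16, 82^32 = 78
  82^44 = 82^32 * 82^8 * 82^4 = 78 * 4 * 87 mod 89
    78 * 4 = 312 = 45 mod 89
    45 * 87 = 3915 = 88 mod 89
  82^44 = 88 mod 89
Result 88 = p - 1 = -1 mod 89: 82 is a quadratic non-residue mod 89. As a residue in [0, p-1] the value is 88.
82^44 mod 89 = 88

88


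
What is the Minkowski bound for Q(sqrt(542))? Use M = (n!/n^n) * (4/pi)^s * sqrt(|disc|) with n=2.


d = 542, d mod 4 = 2, so disc(K) = 4d = 2168; |disc(K)| = 2168
Real quadratic field, so n = 2, s = r2 = 0, r1 = 2
M = (n!/n^n) * (4/pi)^s * sqrt(|disc(K)|) = (2!/2^2) * (4/pi)^0 * sqrt(2168)
= 0.5 * 1.000000 * 46.561787
= 23.2809

23.2809


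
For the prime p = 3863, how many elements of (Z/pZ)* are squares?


For prime p, the number of non-zero quadratic residues is (p-1)/2.
= (3863-1)/2
= 1931

1931


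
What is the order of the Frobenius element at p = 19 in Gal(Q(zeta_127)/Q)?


The Frobenius at p in Gal(Q(zeta_n)/Q) = (Z/nZ)* is the class of p, so its order is ord_127(19), the smallest k >= 1 with 19^k = 1 mod 127.
n = 127 = 127, phi(127) = 126; the order divides phi(n).
Divisors of 126: 1, 2, 3, 6, 7, 9, 14, 18, 21, 42, 63, 126
Repeated squaring mod 127: 19^1 = 19, 19^2 = 107, 19^4 = 19, 19^8 = 107, 19^16 = 19, 19^32 = 107, 19^64 = 19
Test divisors in increasing order:
  k=1: 19^1 = 19 mod 127
  k=2: 19^2 = 107 mod 127
  k=3: 19^3 = 107 * 19 = 1 mod 127  <- first divisor giving 1
Order = 3

3


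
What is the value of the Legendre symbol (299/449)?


p = 449 is prime, so compute (299/449) with the reciprocity algorithm (Jacobi-symbol steps: pull out 2s via (2/n), flip via reciprocity, reduce):
  reciprocity: (299/449) -> +(449/299)
  reduce: (150/299)
  pull out 2: (2/299) = -1  (since 299 mod 8 = 3)
  reciprocity: (75/299) -> -(299/75)
  reduce: (74/75)
  pull out 2: (2/75) = -1  (since 75 mod 8 = 3)
  reciprocity: (37/75) -> +(75/37)
  reduce: (1/37)
  (1/37) = 1
Product of signs = -1
(299/449) = -1

-1


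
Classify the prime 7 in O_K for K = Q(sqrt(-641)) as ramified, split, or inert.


K = Q(sqrt(-641)). Since d mod 4 = 3, disc(K) = -2564.
Check p | disc: -2564 mod 7 = 5.
p does not divide disc. Compute Legendre symbol (d/p):
3^((7-1)/2) mod 7 = -1
(d/p) = -1, so p is inert: (p) stays prime with e=1, f=2, g=1.
Therefore p is inert.

inert


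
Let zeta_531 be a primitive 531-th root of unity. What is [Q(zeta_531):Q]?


The degree equals Euler's totient phi(531).
531 = 3^2 * 59
phi(531) = 348

348


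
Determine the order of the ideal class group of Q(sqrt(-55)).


K = Q(sqrt(-55)). d mod 4 = 1, so D = disc(K) = d = -55
h(K) equals the number of primitive reduced positive-definite forms (a, b, c) = a*x^2 + b*x*y + c*y^2 with b^2 - 4ac = D,
where reduced means |b| <= a <= c, with b >= 0 whenever |b| = a or a = c, and primitive means gcd(a, b, c) = 1.
Reduced forces 3a^2 <= |D| = 55, so 1 <= a <= 4; b must have the parity of D, and c = (b^2 - D)/(4a) must be an integer >= a.
Enumerate a = 1..4, b in [-a, a]:
  a=1: (1, 1, 14)  [1]
  a=2: (2, -1, 7), (2, 1, 7)  [2]
  a=3: none
  a=4: (4, 3, 4)  [1]
Total reduced forms: 1 + 2 + 1 = 4
h = 4

4


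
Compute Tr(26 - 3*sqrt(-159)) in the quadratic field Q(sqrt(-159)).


Tr(a + b*sqrt(d)) = (a + b*sqrt(d)) + (a - b*sqrt(d)) = 2a
= 2 * (26)
= 52

52


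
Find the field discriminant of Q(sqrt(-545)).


For K = Q(sqrt(d)) with d squarefree: disc(K) = d if d = 1 mod 4, and disc(K) = 4d if d = 2 or 3 mod 4.
Here d = -545, and d mod 4 = 3.
d = 3 mod 4, not 1 (O_K = Z[sqrt(d)]), so disc(K) = 4d = 4 * (-545) = -2180

-2180


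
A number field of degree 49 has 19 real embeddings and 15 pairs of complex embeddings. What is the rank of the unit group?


By Dirichlet's unit theorem:
rank = r1 + r2 - 1
= 19 + 15 - 1
= 33

33


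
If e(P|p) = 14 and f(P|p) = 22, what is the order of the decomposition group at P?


|D_P| = e * f
= 14 * 22
= 308

308


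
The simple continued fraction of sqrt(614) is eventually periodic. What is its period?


Run the CF algorithm for sqrt(614).
a_0 = floor(sqrt(614)) = 24; set m_0=0, q_0=1.
Recurrence: m' = q*a - m,  q' = (d - m'^2)/q,  a' = floor((a_0 + m')/q').
  step 1: m=24, q=38, a=1
  step 2: m=14, q=11, a=3
  step 3: m=19, q=23, a=1
  step 4: m=4, q=26, a=1
  step 5: m=22, q=5, a=9
  step 6: m=23, q=17, a=2
  step 7: m=11, q=29, a=1
  step 8: m=18, q=10, a=4
  step 9: m=22, q=13, a=3
  step 10: m=17, q=25, a=1
  step 11: m=8, q=22, a=1
  step 12: m=14, q=19, a=2
  step 13: m=24, q=2, a=24
  step 14: m=24, q=19, a=2
  step 15: m=14, q=22, a=1
  step 16: m=8, q=25, a=1
  step 17: m=17, q=13, a=3
  step 18: m=22, q=10, a=4
  step 19: m=18, q=29, a=1
  step 20: m=11, q=17, a=2
  step 21: m=23, q=5, a=9
  step 22: m=22, q=26, a=1
  step 23: m=4, q=23, a=1
  step 24: m=19, q=11, a=3
  step 25: m=14, q=38, a=1
  step 26: m=24, q=1, a=48
a_26 = 2*a_0 = 48, so the period closes here.
sqrt(614) = [24; 1, 3, 1, 1, 9, 2, 1, 4, 3, 1, 1, 2, 24, 2, 1, 1, 3, 4, 1, 2, 9, 1, 1, 3, 1, 48]
Period length = 26

26


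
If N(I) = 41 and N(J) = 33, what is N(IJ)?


N(IJ) = N(I) * N(J)
= 41 * 33
= 1353

1353


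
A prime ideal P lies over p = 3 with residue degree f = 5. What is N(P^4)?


N(P^a) = p^(a*f)
= 3^(4*5)
= 3^20
= 3486784401

3486784401


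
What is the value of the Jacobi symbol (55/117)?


Compute (55/117) via quadratic reciprocity:
  reciprocity: (55/117) -> +(117/55)
  reduce: (7/55)
  reciprocity: (7/55) -> -(55/7)
  reduce: (6/7)
  pull out 2: (2/7) = +1  (since 7 mod 8 = 7)
  reciprocity: (3/7) -> -(7/3)
  reduce: (1/3)
  (1/3) = 1
Product of signs = 1

1


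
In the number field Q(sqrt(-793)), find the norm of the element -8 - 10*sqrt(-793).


N(a + b*sqrt(d)) = a^2 - d*b^2
= (-8)^2 - (-793)*(-10)^2
= 64 + 79300
= 79364

79364


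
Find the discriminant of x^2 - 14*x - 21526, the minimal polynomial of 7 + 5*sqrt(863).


The element 7 + 5*sqrt(863) has minimal polynomial:
x^2 - 14*x - 21526
Discriminant = (-14)^2 - 4*(-21526)
= 196 + 86104
= 86300

86300


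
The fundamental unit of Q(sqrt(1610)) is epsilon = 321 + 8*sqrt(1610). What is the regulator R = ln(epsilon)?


epsilon = 321 + 8*sqrt(1610)
= 641.9984
R = ln(641.9984)
= 6.4646

6.4646


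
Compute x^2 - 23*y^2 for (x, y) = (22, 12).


x^2 - d*y^2
= 22^2 - 23*12^2
= 484 - 3312
= -2828

-2828


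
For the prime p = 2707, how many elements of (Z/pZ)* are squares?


For prime p, the number of non-zero quadratic residues is (p-1)/2.
= (2707-1)/2
= 1353

1353


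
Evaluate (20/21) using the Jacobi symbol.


Compute (20/21) via quadratic reciprocity:
  pull out 2: (2/21) = -1  (since 21 mod 8 = 5)
  pull out 2: (2/21) = -1  (since 21 mod 8 = 5)
  reciprocity: (5/21) -> +(21/5)
  reduce: (1/5)
  (1/5) = 1
Product of signs = 1

1


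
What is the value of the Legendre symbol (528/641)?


p = 641 is prime, so compute (528/641) with the reciprocity algorithm (Jacobi-symbol steps: pull out 2s via (2/n), flip via reciprocity, reduce):
  pull out 2: (2/641) = +1  (since 641 mod 8 = 1)
  pull out 2: (2/641) = +1  (since 641 mod 8 = 1)
  pull out 2: (2/641) = +1  (since 641 mod 8 = 1)
  pull out 2: (2/641) = +1  (since 641 mod 8 = 1)
  reciprocity: (33/641) -> +(641/33)
  reduce: (14/33)
  pull out 2: (2/33) = +1  (since 33 mod 8 = 1)
  reciprocity: (7/33) -> +(33/7)
  reduce: (5/7)
  reciprocity: (5/7) -> +(7/5)
  reduce: (2/5)
  pull out 2: (2/5) = -1  (since 5 mod 8 = 5)
  (1/5) = 1
Product of signs = -1
(528/641) = -1

-1


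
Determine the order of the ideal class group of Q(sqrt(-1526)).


K = Q(sqrt(-1526)). d mod 4 = 2, so D = disc(K) = 4d = -6104
h(K) equals the number of primitive reduced positive-definite forms (a, b, c) = a*x^2 + b*x*y + c*y^2 with b^2 - 4ac = D,
where reduced means |b| <= a <= c, with b >= 0 whenever |b| = a or a = c, and primitive means gcd(a, b, c) = 1.
Reduced forces 3a^2 <= |D| = 6104, so 1 <= a <= 45; b must have the parity of D, and c = (b^2 - D)/(4a) must be an integer >= a.
Enumerate a = 1..45, b in [-a, a]:
  a=1: (1, 0, 1526)  [1]
  a=2: (2, 0, 763)  [1]
  a=3: (3, -2, 509), (3, 2, 509)  [2]
  a=4: none
  a=5: (5, -4, 306), (5, 4, 306)  [2]
  a=6: (6, -4, 255), (6, 4, 255)  [2]
  a=7: (7, 0, 218)  [1]
  a=8: none
  a=9: (9, -4, 170), (9, 4, 170)  [2]
  a=10: (10, -4, 153), (10, 4, 153)  [2]
  a=11: (11, -10, 141), (11, 10, 141)  [2]
  a=12..13: none
  a=14: (14, 0, 109)  [1]
  a=15: (15, -14, 105), (15, -4, 102), (15, 4, 102), (15, 14, 105)  [4]
  a=16: none
  a=17: (17, -4, 90), (17, 4, 90)  [2]
  a=18: (18, -4, 85), (18, 4, 85)  [2]
  a=19..20: none
  a=21: (21, -14, 75), (21, 14, 75)  [2]
  a=22: (22, -12, 71), (22, 12, 71)  [2]
  a=23..24: none
  a=25: (25, -14, 63), (25, 14, 63)  [2]
  a=26: none
  a=27: (27, -22, 61), (27, 22, 61)  [2]
  a=28..29: none
  a=30: (30, -16, 53), (30, -4, 51), (30, 4, 51), (30, 16, 53)  [4]
  a=31..32: none
  a=33: (33, -32, 54), (33, -10, 47), (33, 10, 47), (33, 32, 54)  [4]
  a=34: (34, -4, 45), (34, 4, 45)  [2]
  a=35: (35, -14, 45), (35, 14, 45)  [2]
  a=36: none
  a=37: (37, -36, 50), (37, 36, 50)  [2]
  a=38..40: none
  a=41: (41, -28, 42), (41, 28, 42)  [2]
  a=42..45: none
Total reduced forms: 1 + 1 + 2 + 2 + 2 + 1 + 2 + 2 + 2 + 1 + 4 + 2 + 2 + 2 + 2 + 2 + 2 + 4 + 4 + 2 + 2 + 2 + 2 = 48
h = 48

48


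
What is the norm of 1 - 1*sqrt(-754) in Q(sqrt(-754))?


N(a + b*sqrt(d)) = a^2 - d*b^2
= (1)^2 - (-754)*(-1)^2
= 1 + 754
= 755

755


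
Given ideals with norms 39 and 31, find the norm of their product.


N(IJ) = N(I) * N(J)
= 39 * 31
= 1209

1209


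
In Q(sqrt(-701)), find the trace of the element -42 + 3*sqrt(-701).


Tr(a + b*sqrt(d)) = (a + b*sqrt(d)) + (a - b*sqrt(d)) = 2a
= 2 * (-42)
= -84

-84


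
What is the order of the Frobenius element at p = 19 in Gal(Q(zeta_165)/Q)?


The Frobenius at p in Gal(Q(zeta_n)/Q) = (Z/nZ)* is the class of p, so its order is ord_165(19), the smallest k >= 1 with 19^k = 1 mod 165.
n = 165 = 3 * 5 * 11, phi(165) = 80; the order divides phi(n).
Divisors of 80: 1, 2, 4, 5, 8, 10, 16, 20, 40, 80
Repeated squaring mod 165: 19^1 = 19, 19^2 = 31, 19^4 = 136, 19^8 = 16, 19^16 = 91, 19^32 = 31, 19^64 = 136
Test divisors in increasing order:
  k=1: 19^1 = 19 mod 165
  k=2: 19^2 = 31 mod 165
  k=4: 19^4 = 136 mod 165
  k=5: 19^5 = 136 * 19 = 109 mod 165
  k=8: 19^8 = 16 mod 165
  k=10: 19^10 = 16 * 31 = 1 mod 165  <- first divisor giving 1
Order = 10

10


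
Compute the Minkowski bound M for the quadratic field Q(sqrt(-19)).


d = -19, d mod 4 = 1, so disc(K) = d = -19; |disc(K)| = 19
Imaginary quadratic field, so n = 2, s = r2 = 1, r1 = 0
M = (n!/n^n) * (4/pi)^s * sqrt(|disc(K)|) = (2!/2^2) * (4/pi)^1 * sqrt(19)
= 0.5 * 1.273240 * 4.358899
= 2.7750

2.7750
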